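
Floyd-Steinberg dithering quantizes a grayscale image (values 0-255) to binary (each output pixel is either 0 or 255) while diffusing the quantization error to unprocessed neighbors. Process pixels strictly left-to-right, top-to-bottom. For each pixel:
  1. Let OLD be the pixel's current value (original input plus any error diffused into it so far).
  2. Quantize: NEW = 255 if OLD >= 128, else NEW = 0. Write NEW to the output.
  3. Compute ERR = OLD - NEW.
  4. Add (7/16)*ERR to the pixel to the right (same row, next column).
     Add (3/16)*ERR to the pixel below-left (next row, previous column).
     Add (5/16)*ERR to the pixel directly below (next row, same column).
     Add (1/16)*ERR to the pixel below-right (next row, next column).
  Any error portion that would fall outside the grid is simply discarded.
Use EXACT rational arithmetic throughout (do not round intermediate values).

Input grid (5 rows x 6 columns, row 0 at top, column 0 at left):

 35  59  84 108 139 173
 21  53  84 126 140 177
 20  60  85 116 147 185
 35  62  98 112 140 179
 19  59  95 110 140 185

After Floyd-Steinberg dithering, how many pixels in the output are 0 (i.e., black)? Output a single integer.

(0,0): OLD=35 → NEW=0, ERR=35
(0,1): OLD=1189/16 → NEW=0, ERR=1189/16
(0,2): OLD=29827/256 → NEW=0, ERR=29827/256
(0,3): OLD=651157/4096 → NEW=255, ERR=-393323/4096
(0,4): OLD=6356243/65536 → NEW=0, ERR=6356243/65536
(0,5): OLD=225897349/1048576 → NEW=255, ERR=-41489531/1048576
(1,0): OLD=11743/256 → NEW=0, ERR=11743/256
(1,1): OLD=246425/2048 → NEW=0, ERR=246425/2048
(1,2): OLD=10465549/65536 → NEW=255, ERR=-6246131/65536
(1,3): OLD=20909065/262144 → NEW=0, ERR=20909065/262144
(1,4): OLD=3217604219/16777216 → NEW=255, ERR=-1060585861/16777216
(1,5): OLD=38397010413/268435456 → NEW=255, ERR=-30054030867/268435456
(2,0): OLD=1864355/32768 → NEW=0, ERR=1864355/32768
(2,1): OLD=112711345/1048576 → NEW=0, ERR=112711345/1048576
(2,2): OLD=2092430675/16777216 → NEW=0, ERR=2092430675/16777216
(2,3): OLD=23847830651/134217728 → NEW=255, ERR=-10377689989/134217728
(2,4): OLD=332474453745/4294967296 → NEW=0, ERR=332474453745/4294967296
(2,5): OLD=12364591922599/68719476736 → NEW=255, ERR=-5158874645081/68719476736
(3,0): OLD=1223633395/16777216 → NEW=0, ERR=1223633395/16777216
(3,1): OLD=20728590711/134217728 → NEW=255, ERR=-13496929929/134217728
(3,2): OLD=91483048597/1073741824 → NEW=0, ERR=91483048597/1073741824
(3,3): OLD=10130761970943/68719476736 → NEW=255, ERR=-7392704596737/68719476736
(3,4): OLD=53995325400735/549755813888 → NEW=0, ERR=53995325400735/549755813888
(3,5): OLD=1788669673056497/8796093022208 → NEW=255, ERR=-454334047606543/8796093022208
(4,0): OLD=49256735325/2147483648 → NEW=0, ERR=49256735325/2147483648
(4,1): OLD=1997790682809/34359738368 → NEW=0, ERR=1997790682809/34359738368
(4,2): OLD=132608707835227/1099511627776 → NEW=0, ERR=132608707835227/1099511627776
(4,3): OLD=2689635646161127/17592186044416 → NEW=255, ERR=-1796371795164953/17592186044416
(4,4): OLD=30852609575050839/281474976710656 → NEW=0, ERR=30852609575050839/281474976710656
(4,5): OLD=1004086357077027073/4503599627370496 → NEW=255, ERR=-144331547902449407/4503599627370496
Output grid:
  Row 0: ...#.#  (4 black, running=4)
  Row 1: ..#.##  (3 black, running=7)
  Row 2: ...#.#  (4 black, running=11)
  Row 3: .#.#.#  (3 black, running=14)
  Row 4: ...#.#  (4 black, running=18)

Answer: 18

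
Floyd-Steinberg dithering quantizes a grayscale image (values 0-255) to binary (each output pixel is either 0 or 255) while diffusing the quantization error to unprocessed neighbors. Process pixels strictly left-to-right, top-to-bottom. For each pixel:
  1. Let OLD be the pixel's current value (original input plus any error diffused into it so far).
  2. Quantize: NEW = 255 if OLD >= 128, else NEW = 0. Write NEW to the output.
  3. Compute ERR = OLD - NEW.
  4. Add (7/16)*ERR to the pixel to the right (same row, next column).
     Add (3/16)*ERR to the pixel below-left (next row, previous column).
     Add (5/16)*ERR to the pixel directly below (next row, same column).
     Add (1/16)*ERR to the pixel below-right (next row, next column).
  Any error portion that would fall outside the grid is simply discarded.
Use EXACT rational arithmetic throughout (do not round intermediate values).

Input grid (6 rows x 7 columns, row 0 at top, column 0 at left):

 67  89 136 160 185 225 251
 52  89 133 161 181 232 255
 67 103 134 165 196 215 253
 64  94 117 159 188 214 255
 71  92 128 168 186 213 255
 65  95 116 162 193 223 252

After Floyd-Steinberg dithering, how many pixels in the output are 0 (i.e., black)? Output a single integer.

(0,0): OLD=67 → NEW=0, ERR=67
(0,1): OLD=1893/16 → NEW=0, ERR=1893/16
(0,2): OLD=48067/256 → NEW=255, ERR=-17213/256
(0,3): OLD=534869/4096 → NEW=255, ERR=-509611/4096
(0,4): OLD=8556883/65536 → NEW=255, ERR=-8154797/65536
(0,5): OLD=178846021/1048576 → NEW=255, ERR=-88540859/1048576
(0,6): OLD=3591295203/16777216 → NEW=255, ERR=-686894877/16777216
(1,0): OLD=24351/256 → NEW=0, ERR=24351/256
(1,1): OLD=325977/2048 → NEW=255, ERR=-196263/2048
(1,2): OLD=3547341/65536 → NEW=0, ERR=3547341/65536
(1,3): OLD=31003081/262144 → NEW=0, ERR=31003081/262144
(1,4): OLD=2856295611/16777216 → NEW=255, ERR=-1421894469/16777216
(1,5): OLD=20546091563/134217728 → NEW=255, ERR=-13679429077/134217728
(1,6): OLD=413043301669/2147483648 → NEW=255, ERR=-134565028571/2147483648
(2,0): OLD=2580707/32768 → NEW=0, ERR=2580707/32768
(2,1): OLD=129607025/1048576 → NEW=0, ERR=129607025/1048576
(2,2): OLD=3710733715/16777216 → NEW=255, ERR=-567456365/16777216
(2,3): OLD=23441538747/134217728 → NEW=255, ERR=-10783981893/134217728
(2,4): OLD=131689216619/1073741824 → NEW=0, ERR=131689216619/1073741824
(2,5): OLD=7550940877881/34359738368 → NEW=255, ERR=-1210792405959/34359738368
(2,6): OLD=116345537942559/549755813888 → NEW=255, ERR=-23842194598881/549755813888
(3,0): OLD=1875476019/16777216 → NEW=0, ERR=1875476019/16777216
(3,1): OLD=24174389943/134217728 → NEW=255, ERR=-10051130697/134217728
(3,2): OLD=71218585429/1073741824 → NEW=0, ERR=71218585429/1073741824
(3,3): OLD=789380116259/4294967296 → NEW=255, ERR=-305836544221/4294967296
(3,4): OLD=100904444611123/549755813888 → NEW=255, ERR=-39283287930317/549755813888
(3,5): OLD=753207896937929/4398046511104 → NEW=255, ERR=-368293963393591/4398046511104
(3,6): OLD=14257302809631191/70368744177664 → NEW=255, ERR=-3686726955673129/70368744177664
(4,0): OLD=197336987677/2147483648 → NEW=0, ERR=197336987677/2147483648
(4,1): OLD=4405736830841/34359738368 → NEW=255, ERR=-4355996452999/34359738368
(4,2): OLD=41358576155575/549755813888 → NEW=0, ERR=41358576155575/549755813888
(4,3): OLD=745066162233613/4398046511104 → NEW=255, ERR=-376435698097907/4398046511104
(4,4): OLD=3732073250842199/35184372088832 → NEW=0, ERR=3732073250842199/35184372088832
(4,5): OLD=246513746875682455/1125899906842624 → NEW=255, ERR=-40590729369186665/1125899906842624
(4,6): OLD=3920315103250989649/18014398509481984 → NEW=255, ERR=-673356516666916271/18014398509481984
(5,0): OLD=38453097557883/549755813888 → NEW=0, ERR=38453097557883/549755813888
(5,1): OLD=465457400543529/4398046511104 → NEW=0, ERR=465457400543529/4398046511104
(5,2): OLD=5694222267179567/35184372088832 → NEW=255, ERR=-3277792615472593/35184372088832
(5,3): OLD=33519542424255755/281474976710656 → NEW=0, ERR=33519542424255755/281474976710656
(5,4): OLD=4794318093523311705/18014398509481984 → NEW=255, ERR=200646473605405785/18014398509481984
(5,5): OLD=31161696400982541641/144115188075855872 → NEW=255, ERR=-5587676558360705719/144115188075855872
(5,6): OLD=509828828387393391911/2305843009213693952 → NEW=255, ERR=-78161138962098565849/2305843009213693952
Output grid:
  Row 0: ..#####  (2 black, running=2)
  Row 1: .#..###  (3 black, running=5)
  Row 2: ..##.##  (3 black, running=8)
  Row 3: .#.####  (2 black, running=10)
  Row 4: .#.#.##  (3 black, running=13)
  Row 5: ..#.###  (3 black, running=16)

Answer: 16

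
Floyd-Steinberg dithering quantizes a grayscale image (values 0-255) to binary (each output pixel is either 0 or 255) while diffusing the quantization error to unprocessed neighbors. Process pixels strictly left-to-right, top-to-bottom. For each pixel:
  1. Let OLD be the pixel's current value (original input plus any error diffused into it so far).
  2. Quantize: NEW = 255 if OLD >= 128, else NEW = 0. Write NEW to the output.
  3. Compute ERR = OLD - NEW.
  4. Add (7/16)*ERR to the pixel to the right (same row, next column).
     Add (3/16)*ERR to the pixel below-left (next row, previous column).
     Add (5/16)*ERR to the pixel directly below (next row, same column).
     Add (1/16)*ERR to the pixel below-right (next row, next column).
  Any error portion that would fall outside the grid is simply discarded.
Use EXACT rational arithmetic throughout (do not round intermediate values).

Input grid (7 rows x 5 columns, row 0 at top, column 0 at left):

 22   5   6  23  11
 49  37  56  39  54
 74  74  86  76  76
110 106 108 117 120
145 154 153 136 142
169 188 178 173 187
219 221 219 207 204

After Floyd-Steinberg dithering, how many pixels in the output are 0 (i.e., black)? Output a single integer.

(0,0): OLD=22 → NEW=0, ERR=22
(0,1): OLD=117/8 → NEW=0, ERR=117/8
(0,2): OLD=1587/128 → NEW=0, ERR=1587/128
(0,3): OLD=58213/2048 → NEW=0, ERR=58213/2048
(0,4): OLD=767939/32768 → NEW=0, ERR=767939/32768
(1,0): OLD=7503/128 → NEW=0, ERR=7503/128
(1,1): OLD=72617/1024 → NEW=0, ERR=72617/1024
(1,2): OLD=3183197/32768 → NEW=0, ERR=3183197/32768
(1,3): OLD=12524185/131072 → NEW=0, ERR=12524185/131072
(1,4): OLD=219999915/2097152 → NEW=0, ERR=219999915/2097152
(2,0): OLD=1730387/16384 → NEW=0, ERR=1730387/16384
(2,1): OLD=86111809/524288 → NEW=255, ERR=-47581631/524288
(2,2): OLD=830474755/8388608 → NEW=0, ERR=830474755/8388608
(2,3): OLD=23476507225/134217728 → NEW=255, ERR=-10749013415/134217728
(2,4): OLD=171190401583/2147483648 → NEW=0, ERR=171190401583/2147483648
(3,0): OLD=1056863907/8388608 → NEW=0, ERR=1056863907/8388608
(3,1): OLD=10597989223/67108864 → NEW=255, ERR=-6514771097/67108864
(3,2): OLD=162731481245/2147483648 → NEW=0, ERR=162731481245/2147483648
(3,3): OLD=628182678325/4294967296 → NEW=255, ERR=-467033982155/4294967296
(3,4): OLD=6345034919785/68719476736 → NEW=0, ERR=6345034919785/68719476736
(4,0): OLD=178422807469/1073741824 → NEW=255, ERR=-95381357651/1073741824
(4,1): OLD=3672448929965/34359738368 → NEW=0, ERR=3672448929965/34359738368
(4,2): OLD=108293922160835/549755813888 → NEW=255, ERR=-31893810380605/549755813888
(4,3): OLD=868050327050413/8796093022208 → NEW=0, ERR=868050327050413/8796093022208
(4,4): OLD=29165412389018427/140737488355328 → NEW=255, ERR=-6722647141590213/140737488355328
(5,0): OLD=88665062112807/549755813888 → NEW=255, ERR=-51522670428633/549755813888
(5,1): OLD=721143011656373/4398046511104 → NEW=255, ERR=-400358848675147/4398046511104
(5,2): OLD=20439042122570205/140737488355328 → NEW=255, ERR=-15449017408038435/140737488355328
(5,3): OLD=80632378798276595/562949953421312 → NEW=255, ERR=-62919859324157965/562949953421312
(5,4): OLD=1165009523466881921/9007199254740992 → NEW=255, ERR=-1131826286492071039/9007199254740992
(6,0): OLD=12148771611737655/70368744177664 → NEW=255, ERR=-5795258153566665/70368744177664
(6,1): OLD=292919873032637625/2251799813685248 → NEW=255, ERR=-281289079457100615/2251799813685248
(6,2): OLD=3725339555898759043/36028797018963968 → NEW=0, ERR=3725339555898759043/36028797018963968
(6,3): OLD=107733533740006734689/576460752303423488 → NEW=255, ERR=-39263958097366254751/576460752303423488
(6,4): OLD=1180105841211409992935/9223372036854775808 → NEW=0, ERR=1180105841211409992935/9223372036854775808
Output grid:
  Row 0: .....  (5 black, running=5)
  Row 1: .....  (5 black, running=10)
  Row 2: .#.#.  (3 black, running=13)
  Row 3: .#.#.  (3 black, running=16)
  Row 4: #.#.#  (2 black, running=18)
  Row 5: #####  (0 black, running=18)
  Row 6: ##.#.  (2 black, running=20)

Answer: 20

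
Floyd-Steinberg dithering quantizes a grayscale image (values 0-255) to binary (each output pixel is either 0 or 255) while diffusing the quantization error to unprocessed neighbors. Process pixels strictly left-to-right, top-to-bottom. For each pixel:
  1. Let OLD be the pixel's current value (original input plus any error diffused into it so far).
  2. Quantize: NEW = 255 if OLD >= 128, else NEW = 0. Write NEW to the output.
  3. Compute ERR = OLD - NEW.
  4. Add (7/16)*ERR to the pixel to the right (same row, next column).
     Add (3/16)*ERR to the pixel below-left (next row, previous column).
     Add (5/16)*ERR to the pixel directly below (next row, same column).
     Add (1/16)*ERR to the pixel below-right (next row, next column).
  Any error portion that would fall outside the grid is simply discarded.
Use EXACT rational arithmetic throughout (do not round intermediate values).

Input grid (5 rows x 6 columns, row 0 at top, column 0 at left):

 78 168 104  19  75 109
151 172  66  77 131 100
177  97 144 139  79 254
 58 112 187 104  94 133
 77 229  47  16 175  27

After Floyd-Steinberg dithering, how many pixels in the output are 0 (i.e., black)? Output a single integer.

Answer: 17

Derivation:
(0,0): OLD=78 → NEW=0, ERR=78
(0,1): OLD=1617/8 → NEW=255, ERR=-423/8
(0,2): OLD=10351/128 → NEW=0, ERR=10351/128
(0,3): OLD=111369/2048 → NEW=0, ERR=111369/2048
(0,4): OLD=3237183/32768 → NEW=0, ERR=3237183/32768
(0,5): OLD=79807673/524288 → NEW=255, ERR=-53885767/524288
(1,0): OLD=21179/128 → NEW=255, ERR=-11461/128
(1,1): OLD=139613/1024 → NEW=255, ERR=-121507/1024
(1,2): OLD=1515489/32768 → NEW=0, ERR=1515489/32768
(1,3): OLD=18062381/131072 → NEW=255, ERR=-15360979/131072
(1,4): OLD=794628039/8388608 → NEW=0, ERR=794628039/8388608
(1,5): OLD=15502026561/134217728 → NEW=0, ERR=15502026561/134217728
(2,0): OLD=2077007/16384 → NEW=0, ERR=2077007/16384
(2,1): OLD=62105365/524288 → NEW=0, ERR=62105365/524288
(2,2): OLD=1517392895/8388608 → NEW=255, ERR=-621702145/8388608
(2,3): OLD=6080342599/67108864 → NEW=0, ERR=6080342599/67108864
(2,4): OLD=349122684885/2147483648 → NEW=255, ERR=-198485645355/2147483648
(2,5): OLD=8781560930851/34359738368 → NEW=255, ERR=19827647011/34359738368
(3,0): OLD=1005176479/8388608 → NEW=0, ERR=1005176479/8388608
(3,1): OLD=13117685619/67108864 → NEW=255, ERR=-3995074701/67108864
(3,2): OLD=87073313449/536870912 → NEW=255, ERR=-49828769111/536870912
(3,3): OLD=2396449385819/34359738368 → NEW=0, ERR=2396449385819/34359738368
(3,4): OLD=27872979464763/274877906944 → NEW=0, ERR=27872979464763/274877906944
(3,5): OLD=755437985505173/4398046511104 → NEW=255, ERR=-366063874826347/4398046511104
(4,0): OLD=110899955505/1073741824 → NEW=0, ERR=110899955505/1073741824
(4,1): OLD=4220573730237/17179869184 → NEW=255, ERR=-160292911683/17179869184
(4,2): OLD=12793086284199/549755813888 → NEW=0, ERR=12793086284199/549755813888
(4,3): OLD=538218260429155/8796093022208 → NEW=0, ERR=538218260429155/8796093022208
(4,4): OLD=31273372793360147/140737488355328 → NEW=255, ERR=-4614686737248493/140737488355328
(4,5): OLD=-15803466677494619/2251799813685248 → NEW=0, ERR=-15803466677494619/2251799813685248
Output grid:
  Row 0: .#...#  (4 black, running=4)
  Row 1: ##.#..  (3 black, running=7)
  Row 2: ..#.##  (3 black, running=10)
  Row 3: .##..#  (3 black, running=13)
  Row 4: .#..#.  (4 black, running=17)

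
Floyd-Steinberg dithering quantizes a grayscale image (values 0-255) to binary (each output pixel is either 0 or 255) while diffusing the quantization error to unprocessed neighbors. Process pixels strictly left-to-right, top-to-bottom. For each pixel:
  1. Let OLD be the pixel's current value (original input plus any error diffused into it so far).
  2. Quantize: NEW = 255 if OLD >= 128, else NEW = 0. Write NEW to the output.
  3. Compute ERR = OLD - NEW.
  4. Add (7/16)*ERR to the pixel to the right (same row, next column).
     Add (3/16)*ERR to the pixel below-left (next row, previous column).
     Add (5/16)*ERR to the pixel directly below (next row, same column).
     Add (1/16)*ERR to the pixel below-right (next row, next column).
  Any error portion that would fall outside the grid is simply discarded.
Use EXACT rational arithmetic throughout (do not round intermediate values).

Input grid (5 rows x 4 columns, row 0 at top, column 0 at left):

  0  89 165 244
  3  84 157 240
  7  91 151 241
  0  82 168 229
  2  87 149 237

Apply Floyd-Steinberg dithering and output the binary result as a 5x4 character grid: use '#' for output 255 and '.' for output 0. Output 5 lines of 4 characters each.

Answer: ..##
..##
.#.#
..##
..##

Derivation:
(0,0): OLD=0 → NEW=0, ERR=0
(0,1): OLD=89 → NEW=0, ERR=89
(0,2): OLD=3263/16 → NEW=255, ERR=-817/16
(0,3): OLD=56745/256 → NEW=255, ERR=-8535/256
(1,0): OLD=315/16 → NEW=0, ERR=315/16
(1,1): OLD=14189/128 → NEW=0, ERR=14189/128
(1,2): OLD=773537/4096 → NEW=255, ERR=-270943/4096
(1,3): OLD=12940087/65536 → NEW=255, ERR=-3771593/65536
(2,0): OLD=69503/2048 → NEW=0, ERR=69503/2048
(2,1): OLD=8474869/65536 → NEW=255, ERR=-8236811/65536
(2,2): OLD=9368981/131072 → NEW=0, ERR=9368981/131072
(2,3): OLD=524610393/2097152 → NEW=255, ERR=-10163367/2097152
(3,0): OLD=-13589953/1048576 → NEW=0, ERR=-13589953/1048576
(3,1): OLD=882098241/16777216 → NEW=0, ERR=882098241/16777216
(3,2): OLD=54915447711/268435456 → NEW=255, ERR=-13535593569/268435456
(3,3): OLD=901481474009/4294967296 → NEW=255, ERR=-193735186471/4294967296
(4,0): OLD=2095969395/268435456 → NEW=0, ERR=2095969395/268435456
(4,1): OLD=207407995561/2147483648 → NEW=0, ERR=207407995561/2147483648
(4,2): OLD=11704678076281/68719476736 → NEW=255, ERR=-5818788491399/68719476736
(4,3): OLD=200888809471775/1099511627776 → NEW=255, ERR=-79486655611105/1099511627776
Row 0: ..##
Row 1: ..##
Row 2: .#.#
Row 3: ..##
Row 4: ..##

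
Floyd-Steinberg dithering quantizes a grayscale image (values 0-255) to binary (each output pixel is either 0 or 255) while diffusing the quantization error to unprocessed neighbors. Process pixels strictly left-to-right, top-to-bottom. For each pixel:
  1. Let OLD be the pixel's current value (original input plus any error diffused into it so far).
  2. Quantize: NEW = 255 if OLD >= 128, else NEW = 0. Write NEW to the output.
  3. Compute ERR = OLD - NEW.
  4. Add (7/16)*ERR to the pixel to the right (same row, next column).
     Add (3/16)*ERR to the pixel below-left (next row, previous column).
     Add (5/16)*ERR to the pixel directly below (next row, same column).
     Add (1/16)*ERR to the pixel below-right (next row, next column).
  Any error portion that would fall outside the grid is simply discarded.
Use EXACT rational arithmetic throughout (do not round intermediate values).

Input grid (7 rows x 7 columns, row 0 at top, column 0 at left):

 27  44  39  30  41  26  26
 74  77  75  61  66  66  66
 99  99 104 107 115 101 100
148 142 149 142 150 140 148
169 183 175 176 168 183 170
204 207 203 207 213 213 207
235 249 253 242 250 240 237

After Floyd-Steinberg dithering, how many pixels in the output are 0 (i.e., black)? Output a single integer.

Answer: 21

Derivation:
(0,0): OLD=27 → NEW=0, ERR=27
(0,1): OLD=893/16 → NEW=0, ERR=893/16
(0,2): OLD=16235/256 → NEW=0, ERR=16235/256
(0,3): OLD=236525/4096 → NEW=0, ERR=236525/4096
(0,4): OLD=4342651/65536 → NEW=0, ERR=4342651/65536
(0,5): OLD=57661533/1048576 → NEW=0, ERR=57661533/1048576
(0,6): OLD=839838347/16777216 → NEW=0, ERR=839838347/16777216
(1,0): OLD=23783/256 → NEW=0, ERR=23783/256
(1,1): OLD=304465/2048 → NEW=255, ERR=-217775/2048
(1,2): OLD=4103333/65536 → NEW=0, ERR=4103333/65536
(1,3): OLD=32198145/262144 → NEW=0, ERR=32198145/262144
(1,4): OLD=2589791395/16777216 → NEW=255, ERR=-1688398685/16777216
(1,5): OLD=7071052819/134217728 → NEW=0, ERR=7071052819/134217728
(1,6): OLD=232205500605/2147483648 → NEW=0, ERR=232205500605/2147483648
(2,0): OLD=3542027/32768 → NEW=0, ERR=3542027/32768
(2,1): OLD=136951849/1048576 → NEW=255, ERR=-130435031/1048576
(2,2): OLD=1434928827/16777216 → NEW=0, ERR=1434928827/16777216
(2,3): OLD=22527879587/134217728 → NEW=255, ERR=-11697641053/134217728
(2,4): OLD=67619896723/1073741824 → NEW=0, ERR=67619896723/1073741824
(2,5): OLD=5463197824945/34359738368 → NEW=255, ERR=-3298535458895/34359738368
(2,6): OLD=52272462746599/549755813888 → NEW=0, ERR=52272462746599/549755813888
(3,0): OLD=2658447195/16777216 → NEW=255, ERR=-1619742885/16777216
(3,1): OLD=11231568191/134217728 → NEW=0, ERR=11231568191/134217728
(3,2): OLD=202102293421/1073741824 → NEW=255, ERR=-71701871699/1073741824
(3,3): OLD=441104453803/4294967296 → NEW=0, ERR=441104453803/4294967296
(3,4): OLD=105094202485595/549755813888 → NEW=255, ERR=-35093530055845/549755813888
(3,5): OLD=456677125684289/4398046511104 → NEW=0, ERR=456677125684289/4398046511104
(3,6): OLD=15279999989209695/70368744177664 → NEW=255, ERR=-2664029776094625/70368744177664
(4,0): OLD=331829725685/2147483648 → NEW=255, ERR=-215778604555/2147483648
(4,1): OLD=5038369025265/34359738368 → NEW=255, ERR=-3723364258575/34359738368
(4,2): OLD=72133206496703/549755813888 → NEW=255, ERR=-68054526044737/549755813888
(4,3): OLD=606022795775973/4398046511104 → NEW=255, ERR=-515479064555547/4398046511104
(4,4): OLD=4315788352736031/35184372088832 → NEW=0, ERR=4315788352736031/35184372088832
(4,5): OLD=290510828769815711/1125899906842624 → NEW=255, ERR=3406352524946591/1125899906842624
(4,6): OLD=2990079176374171401/18014398509481984 → NEW=255, ERR=-1603592443543734519/18014398509481984
(5,0): OLD=83717804893027/549755813888 → NEW=255, ERR=-56469927648413/549755813888
(5,1): OLD=434114860235937/4398046511104 → NEW=0, ERR=434114860235937/4398046511104
(5,2): OLD=6289225114581815/35184372088832 → NEW=255, ERR=-2682789768070345/35184372088832
(5,3): OLD=42861912395421107/281474976710656 → NEW=255, ERR=-28914206665796173/281474976710656
(5,4): OLD=3596251649363754449/18014398509481984 → NEW=255, ERR=-997419970554151471/18014398509481984
(5,5): OLD=26041272417200456385/144115188075855872 → NEW=255, ERR=-10708100542142790975/144115188075855872
(5,6): OLD=338645114493678894127/2305843009213693952 → NEW=255, ERR=-249344852855813063633/2305843009213693952
(6,0): OLD=15580202356522331/70368744177664 → NEW=255, ERR=-2363827408781989/70368744177664
(6,1): OLD=275206584413795479/1125899906842624 → NEW=255, ERR=-11897891831073641/1125899906842624
(6,2): OLD=3809274141421017061/18014398509481984 → NEW=255, ERR=-784397478496888859/18014398509481984
(6,3): OLD=25321287136633386811/144115188075855872 → NEW=255, ERR=-11428085822709860549/144115188075855872
(6,4): OLD=51204872160371548977/288230376151711744 → NEW=255, ERR=-22293873758314945743/288230376151711744
(6,5): OLD=5873627866745153956885/36893488147419103232 → NEW=255, ERR=-3534211610846717367275/36893488147419103232
(6,6): OLD=92471763811832618304579/590295810358705651712 → NEW=255, ERR=-58053667829637322881981/590295810358705651712
Output grid:
  Row 0: .......  (7 black, running=7)
  Row 1: .#..#..  (5 black, running=12)
  Row 2: .#.#.#.  (4 black, running=16)
  Row 3: #.#.#.#  (3 black, running=19)
  Row 4: ####.##  (1 black, running=20)
  Row 5: #.#####  (1 black, running=21)
  Row 6: #######  (0 black, running=21)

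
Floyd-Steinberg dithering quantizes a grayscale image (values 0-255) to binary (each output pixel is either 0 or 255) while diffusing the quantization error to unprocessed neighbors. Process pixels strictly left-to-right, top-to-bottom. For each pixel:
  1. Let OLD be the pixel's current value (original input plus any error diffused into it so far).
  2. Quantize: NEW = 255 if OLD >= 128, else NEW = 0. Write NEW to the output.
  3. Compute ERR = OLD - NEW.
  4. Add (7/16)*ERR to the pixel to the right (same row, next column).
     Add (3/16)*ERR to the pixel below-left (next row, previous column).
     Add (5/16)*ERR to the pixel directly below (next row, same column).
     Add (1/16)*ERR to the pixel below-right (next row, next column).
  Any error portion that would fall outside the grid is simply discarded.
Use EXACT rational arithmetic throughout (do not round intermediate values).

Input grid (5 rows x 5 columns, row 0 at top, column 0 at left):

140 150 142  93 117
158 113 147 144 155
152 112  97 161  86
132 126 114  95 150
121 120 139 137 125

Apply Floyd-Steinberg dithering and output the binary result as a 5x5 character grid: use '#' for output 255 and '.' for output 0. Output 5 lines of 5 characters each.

(0,0): OLD=140 → NEW=255, ERR=-115
(0,1): OLD=1595/16 → NEW=0, ERR=1595/16
(0,2): OLD=47517/256 → NEW=255, ERR=-17763/256
(0,3): OLD=256587/4096 → NEW=0, ERR=256587/4096
(0,4): OLD=9463821/65536 → NEW=255, ERR=-7247859/65536
(1,0): OLD=36033/256 → NEW=255, ERR=-29247/256
(1,1): OLD=151495/2048 → NEW=0, ERR=151495/2048
(1,2): OLD=11511763/65536 → NEW=255, ERR=-5199917/65536
(1,3): OLD=27207895/262144 → NEW=0, ERR=27207895/262144
(1,4): OLD=712036773/4194304 → NEW=255, ERR=-357510747/4194304
(2,0): OLD=4265341/32768 → NEW=255, ERR=-4090499/32768
(2,1): OLD=61325743/1048576 → NEW=0, ERR=61325743/1048576
(2,2): OLD=2044736973/16777216 → NEW=0, ERR=2044736973/16777216
(2,3): OLD=60616485911/268435456 → NEW=255, ERR=-7834555369/268435456
(2,4): OLD=227982745313/4294967296 → NEW=0, ERR=227982745313/4294967296
(3,0): OLD=1744089901/16777216 → NEW=0, ERR=1744089901/16777216
(3,1): OLD=27488715817/134217728 → NEW=255, ERR=-6736804823/134217728
(3,2): OLD=551085686163/4294967296 → NEW=255, ERR=-544130974317/4294967296
(3,3): OLD=412508742651/8589934592 → NEW=0, ERR=412508742651/8589934592
(3,4): OLD=25532525900679/137438953472 → NEW=255, ERR=-9514407234681/137438953472
(4,0): OLD=309398702979/2147483648 → NEW=255, ERR=-238209627261/2147483648
(4,1): OLD=2647607746691/68719476736 → NEW=0, ERR=2647607746691/68719476736
(4,2): OLD=134285858296589/1099511627776 → NEW=0, ERR=134285858296589/1099511627776
(4,3): OLD=3246492788400259/17592186044416 → NEW=255, ERR=-1239514652925821/17592186044416
(4,4): OLD=21263366793104661/281474976710656 → NEW=0, ERR=21263366793104661/281474976710656
Row 0: #.#.#
Row 1: #.#.#
Row 2: #..#.
Row 3: .##.#
Row 4: #..#.

Answer: #.#.#
#.#.#
#..#.
.##.#
#..#.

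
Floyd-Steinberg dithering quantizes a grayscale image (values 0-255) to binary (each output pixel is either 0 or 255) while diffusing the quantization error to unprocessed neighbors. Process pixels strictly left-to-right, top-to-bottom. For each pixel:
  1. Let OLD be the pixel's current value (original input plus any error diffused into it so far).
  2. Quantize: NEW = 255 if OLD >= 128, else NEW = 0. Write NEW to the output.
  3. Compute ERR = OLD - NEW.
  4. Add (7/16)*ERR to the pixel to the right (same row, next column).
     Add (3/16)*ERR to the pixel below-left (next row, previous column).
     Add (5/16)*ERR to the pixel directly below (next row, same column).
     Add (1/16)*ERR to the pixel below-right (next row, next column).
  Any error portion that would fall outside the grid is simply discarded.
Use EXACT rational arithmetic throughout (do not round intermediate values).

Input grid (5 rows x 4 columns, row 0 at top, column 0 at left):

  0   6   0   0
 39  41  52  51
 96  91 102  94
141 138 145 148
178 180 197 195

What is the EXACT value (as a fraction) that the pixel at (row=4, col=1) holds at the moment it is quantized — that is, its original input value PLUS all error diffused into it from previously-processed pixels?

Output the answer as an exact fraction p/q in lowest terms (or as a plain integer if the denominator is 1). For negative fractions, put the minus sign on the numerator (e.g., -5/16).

(0,0): OLD=0 → NEW=0, ERR=0
(0,1): OLD=6 → NEW=0, ERR=6
(0,2): OLD=21/8 → NEW=0, ERR=21/8
(0,3): OLD=147/128 → NEW=0, ERR=147/128
(1,0): OLD=321/8 → NEW=0, ERR=321/8
(1,1): OLD=3899/64 → NEW=0, ERR=3899/64
(1,2): OLD=163971/2048 → NEW=0, ERR=163971/2048
(1,3): OLD=2836101/32768 → NEW=0, ERR=2836101/32768
(2,0): OLD=122841/1024 → NEW=0, ERR=122841/1024
(2,1): OLD=5899591/32768 → NEW=255, ERR=-2456249/32768
(2,2): OLD=3744119/32768 → NEW=0, ERR=3744119/32768
(2,3): OLD=46147973/262144 → NEW=255, ERR=-20698747/262144
(3,0): OLD=86210421/524288 → NEW=255, ERR=-47483019/524288
(3,1): OLD=871359155/8388608 → NEW=0, ERR=871359155/8388608
(3,2): OLD=27737677509/134217728 → NEW=255, ERR=-6487843131/134217728
(3,3): OLD=234759797091/2147483648 → NEW=0, ERR=234759797091/2147483648
(4,0): OLD=22706191529/134217728 → NEW=255, ERR=-11519329111/134217728
(4,1): OLD=172000651503/1073741824 → NEW=255, ERR=-101803513617/1073741824
Target (4,1): original=180, with diffused error = 172000651503/1073741824

Answer: 172000651503/1073741824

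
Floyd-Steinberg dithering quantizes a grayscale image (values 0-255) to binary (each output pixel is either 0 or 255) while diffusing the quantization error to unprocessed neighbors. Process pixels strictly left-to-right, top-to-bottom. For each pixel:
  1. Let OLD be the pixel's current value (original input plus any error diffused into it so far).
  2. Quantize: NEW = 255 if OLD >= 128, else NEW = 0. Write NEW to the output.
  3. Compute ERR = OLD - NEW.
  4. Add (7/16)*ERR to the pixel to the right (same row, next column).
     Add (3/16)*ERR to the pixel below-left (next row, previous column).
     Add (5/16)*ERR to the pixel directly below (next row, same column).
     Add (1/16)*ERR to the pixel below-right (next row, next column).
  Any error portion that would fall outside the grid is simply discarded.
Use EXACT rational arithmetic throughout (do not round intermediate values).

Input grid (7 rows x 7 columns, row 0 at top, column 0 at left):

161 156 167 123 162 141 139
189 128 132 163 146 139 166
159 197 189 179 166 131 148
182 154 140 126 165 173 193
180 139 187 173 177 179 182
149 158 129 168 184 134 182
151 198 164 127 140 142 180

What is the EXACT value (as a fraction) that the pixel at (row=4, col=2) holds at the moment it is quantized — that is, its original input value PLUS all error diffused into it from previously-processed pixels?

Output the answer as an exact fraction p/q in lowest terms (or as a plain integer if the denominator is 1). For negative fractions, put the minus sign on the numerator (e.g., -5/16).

(0,0): OLD=161 → NEW=255, ERR=-94
(0,1): OLD=919/8 → NEW=0, ERR=919/8
(0,2): OLD=27809/128 → NEW=255, ERR=-4831/128
(0,3): OLD=218087/2048 → NEW=0, ERR=218087/2048
(0,4): OLD=6835025/32768 → NEW=255, ERR=-1520815/32768
(0,5): OLD=63278903/524288 → NEW=0, ERR=63278903/524288
(0,6): OLD=1608968833/8388608 → NEW=255, ERR=-530126207/8388608
(1,0): OLD=23189/128 → NEW=255, ERR=-9451/128
(1,1): OLD=121491/1024 → NEW=0, ERR=121491/1024
(1,2): OLD=6529295/32768 → NEW=255, ERR=-1826545/32768
(1,3): OLD=21080227/131072 → NEW=255, ERR=-12343133/131072
(1,4): OLD=1003130825/8388608 → NEW=0, ERR=1003130825/8388608
(1,5): OLD=14380392473/67108864 → NEW=255, ERR=-2732367847/67108864
(1,6): OLD=146009219159/1073741824 → NEW=255, ERR=-127794945961/1073741824
(2,0): OLD=2591489/16384 → NEW=255, ERR=-1586431/16384
(2,1): OLD=92614171/524288 → NEW=255, ERR=-41079269/524288
(2,2): OLD=1065854225/8388608 → NEW=0, ERR=1065854225/8388608
(2,3): OLD=15038973641/67108864 → NEW=255, ERR=-2073786679/67108864
(2,4): OLD=94666540697/536870912 → NEW=255, ERR=-42235541863/536870912
(2,5): OLD=1185691756979/17179869184 → NEW=0, ERR=1185691756979/17179869184
(2,6): OLD=38058690680853/274877906944 → NEW=255, ERR=-32035175589867/274877906944
(3,0): OLD=1149659889/8388608 → NEW=255, ERR=-989435151/8388608
(3,1): OLD=6421226269/67108864 → NEW=0, ERR=6421226269/67108864
(3,2): OLD=113213550887/536870912 → NEW=255, ERR=-23688531673/536870912
(3,3): OLD=193767153633/2147483648 → NEW=0, ERR=193767153633/2147483648
(3,4): OLD=52474314432241/274877906944 → NEW=255, ERR=-17619551838479/274877906944
(3,5): OLD=307325199953251/2199023255552 → NEW=255, ERR=-253425730212509/2199023255552
(3,6): OLD=3886965222955645/35184372088832 → NEW=0, ERR=3886965222955645/35184372088832
(4,0): OLD=172959801087/1073741824 → NEW=255, ERR=-100844364033/1073741824
(4,1): OLD=1927010480499/17179869184 → NEW=0, ERR=1927010480499/17179869184
(4,2): OLD=67395322506397/274877906944 → NEW=255, ERR=-2698543764323/274877906944
Target (4,2): original=187, with diffused error = 67395322506397/274877906944

Answer: 67395322506397/274877906944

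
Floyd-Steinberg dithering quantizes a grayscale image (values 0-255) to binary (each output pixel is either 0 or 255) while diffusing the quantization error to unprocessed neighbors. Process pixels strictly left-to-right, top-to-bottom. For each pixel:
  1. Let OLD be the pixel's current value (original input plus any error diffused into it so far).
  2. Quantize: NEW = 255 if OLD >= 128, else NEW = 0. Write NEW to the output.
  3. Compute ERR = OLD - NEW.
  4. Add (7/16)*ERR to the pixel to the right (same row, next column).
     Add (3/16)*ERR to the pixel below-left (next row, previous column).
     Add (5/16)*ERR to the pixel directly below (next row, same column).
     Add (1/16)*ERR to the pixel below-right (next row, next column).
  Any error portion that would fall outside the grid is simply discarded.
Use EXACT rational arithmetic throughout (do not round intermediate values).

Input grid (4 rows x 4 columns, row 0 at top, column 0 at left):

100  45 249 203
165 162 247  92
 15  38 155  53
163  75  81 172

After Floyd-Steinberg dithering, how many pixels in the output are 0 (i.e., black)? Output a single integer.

(0,0): OLD=100 → NEW=0, ERR=100
(0,1): OLD=355/4 → NEW=0, ERR=355/4
(0,2): OLD=18421/64 → NEW=255, ERR=2101/64
(0,3): OLD=222579/1024 → NEW=255, ERR=-38541/1024
(1,0): OLD=13625/64 → NEW=255, ERR=-2695/64
(1,1): OLD=94063/512 → NEW=255, ERR=-36497/512
(1,2): OLD=3679227/16384 → NEW=255, ERR=-498693/16384
(1,3): OLD=18080973/262144 → NEW=0, ERR=18080973/262144
(2,0): OLD=-94411/8192 → NEW=0, ERR=-94411/8192
(2,1): OLD=614199/262144 → NEW=0, ERR=614199/262144
(2,2): OLD=81259691/524288 → NEW=255, ERR=-52433749/524288
(2,3): OLD=242411535/8388608 → NEW=0, ERR=242411535/8388608
(3,0): OLD=670408389/4194304 → NEW=255, ERR=-399139131/4194304
(3,1): OLD=981578395/67108864 → NEW=0, ERR=981578395/67108864
(3,2): OLD=66261648933/1073741824 → NEW=0, ERR=66261648933/1073741824
(3,3): OLD=3466528106627/17179869184 → NEW=255, ERR=-914338535293/17179869184
Output grid:
  Row 0: ..##  (2 black, running=2)
  Row 1: ###.  (1 black, running=3)
  Row 2: ..#.  (3 black, running=6)
  Row 3: #..#  (2 black, running=8)

Answer: 8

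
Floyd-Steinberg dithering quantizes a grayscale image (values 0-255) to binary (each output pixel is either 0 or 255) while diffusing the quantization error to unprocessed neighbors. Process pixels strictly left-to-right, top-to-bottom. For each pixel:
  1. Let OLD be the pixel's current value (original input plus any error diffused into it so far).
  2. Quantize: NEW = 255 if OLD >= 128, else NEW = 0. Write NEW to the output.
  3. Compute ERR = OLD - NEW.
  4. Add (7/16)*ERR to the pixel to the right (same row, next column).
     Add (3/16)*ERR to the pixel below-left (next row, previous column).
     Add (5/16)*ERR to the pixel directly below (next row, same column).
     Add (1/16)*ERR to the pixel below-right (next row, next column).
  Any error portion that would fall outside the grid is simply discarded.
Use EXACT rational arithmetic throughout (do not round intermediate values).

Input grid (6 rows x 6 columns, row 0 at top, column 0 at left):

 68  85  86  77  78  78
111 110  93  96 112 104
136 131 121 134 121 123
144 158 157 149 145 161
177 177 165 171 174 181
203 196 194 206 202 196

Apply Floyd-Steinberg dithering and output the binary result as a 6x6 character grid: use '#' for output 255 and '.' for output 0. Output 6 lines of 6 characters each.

(0,0): OLD=68 → NEW=0, ERR=68
(0,1): OLD=459/4 → NEW=0, ERR=459/4
(0,2): OLD=8717/64 → NEW=255, ERR=-7603/64
(0,3): OLD=25627/1024 → NEW=0, ERR=25627/1024
(0,4): OLD=1457341/16384 → NEW=0, ERR=1457341/16384
(0,5): OLD=30648619/262144 → NEW=0, ERR=30648619/262144
(1,0): OLD=9841/64 → NEW=255, ERR=-6479/64
(1,1): OLD=42775/512 → NEW=0, ERR=42775/512
(1,2): OLD=1708707/16384 → NEW=0, ERR=1708707/16384
(1,3): OLD=10400647/65536 → NEW=255, ERR=-6311033/65536
(1,4): OLD=508146773/4194304 → NEW=0, ERR=508146773/4194304
(1,5): OLD=13361318083/67108864 → NEW=255, ERR=-3751442237/67108864
(2,0): OLD=983277/8192 → NEW=0, ERR=983277/8192
(2,1): OLD=58418239/262144 → NEW=255, ERR=-8428481/262144
(2,2): OLD=531376381/4194304 → NEW=0, ERR=531376381/4194304
(2,3): OLD=6327280597/33554432 → NEW=255, ERR=-2229099563/33554432
(2,4): OLD=121650284159/1073741824 → NEW=0, ERR=121650284159/1073741824
(2,5): OLD=2794646093673/17179869184 → NEW=255, ERR=-1586220548247/17179869184
(3,0): OLD=736018653/4194304 → NEW=255, ERR=-333528867/4194304
(3,1): OLD=4845893465/33554432 → NEW=255, ERR=-3710486695/33554432
(3,2): OLD=35902118651/268435456 → NEW=255, ERR=-32548922629/268435456
(3,3): OLD=1792757950737/17179869184 → NEW=0, ERR=1792757950737/17179869184
(3,4): OLD=28119332136881/137438953472 → NEW=255, ERR=-6927600998479/137438953472
(3,5): OLD=257671951596991/2199023255552 → NEW=0, ERR=257671951596991/2199023255552
(4,0): OLD=70553536659/536870912 → NEW=255, ERR=-66348545901/536870912
(4,1): OLD=521154435127/8589934592 → NEW=0, ERR=521154435127/8589934592
(4,2): OLD=45713866160629/274877906944 → NEW=255, ERR=-24380000110091/274877906944
(4,3): OLD=649930885924137/4398046511104 → NEW=255, ERR=-471570974407383/4398046511104
(4,4): OLD=9839726251275833/70368744177664 → NEW=255, ERR=-8104303514028487/70368744177664
(4,5): OLD=184738339084612847/1125899906842624 → NEW=255, ERR=-102366137160256273/1125899906842624
(5,0): OLD=24155687188117/137438953472 → NEW=255, ERR=-10891245947243/137438953472
(5,1): OLD=685813926703717/4398046511104 → NEW=255, ERR=-435687933627803/4398046511104
(5,2): OLD=3751719486913895/35184372088832 → NEW=0, ERR=3751719486913895/35184372088832
(5,3): OLD=216179585103515677/1125899906842624 → NEW=255, ERR=-70924891141353443/1125899906842624
(5,4): OLD=258283674859318605/2251799813685248 → NEW=0, ERR=258283674859318605/2251799813685248
(5,5): OLD=7586630855680693649/36028797018963968 → NEW=255, ERR=-1600712384155118191/36028797018963968
Row 0: ..#...
Row 1: #..#.#
Row 2: .#.#.#
Row 3: ###.#.
Row 4: #.####
Row 5: ##.#.#

Answer: ..#...
#..#.#
.#.#.#
###.#.
#.####
##.#.#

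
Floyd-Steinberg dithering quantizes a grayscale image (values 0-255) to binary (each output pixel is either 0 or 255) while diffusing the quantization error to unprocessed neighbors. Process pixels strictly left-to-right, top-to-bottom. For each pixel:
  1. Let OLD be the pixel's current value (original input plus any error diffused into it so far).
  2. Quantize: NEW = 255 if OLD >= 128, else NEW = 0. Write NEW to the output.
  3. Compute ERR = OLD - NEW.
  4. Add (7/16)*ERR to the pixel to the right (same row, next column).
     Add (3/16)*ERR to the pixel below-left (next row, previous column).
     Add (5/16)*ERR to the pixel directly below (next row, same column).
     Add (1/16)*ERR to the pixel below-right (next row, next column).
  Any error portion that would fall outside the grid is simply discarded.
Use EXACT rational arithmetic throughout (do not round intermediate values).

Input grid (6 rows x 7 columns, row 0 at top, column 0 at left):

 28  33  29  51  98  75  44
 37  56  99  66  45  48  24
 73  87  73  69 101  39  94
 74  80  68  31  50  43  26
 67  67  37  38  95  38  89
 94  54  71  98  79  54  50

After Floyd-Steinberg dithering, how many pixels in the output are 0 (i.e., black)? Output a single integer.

(0,0): OLD=28 → NEW=0, ERR=28
(0,1): OLD=181/4 → NEW=0, ERR=181/4
(0,2): OLD=3123/64 → NEW=0, ERR=3123/64
(0,3): OLD=74085/1024 → NEW=0, ERR=74085/1024
(0,4): OLD=2124227/16384 → NEW=255, ERR=-2053693/16384
(0,5): OLD=5284949/262144 → NEW=0, ERR=5284949/262144
(0,6): OLD=221544019/4194304 → NEW=0, ERR=221544019/4194304
(1,0): OLD=3471/64 → NEW=0, ERR=3471/64
(1,1): OLD=53641/512 → NEW=0, ERR=53641/512
(1,2): OLD=2891421/16384 → NEW=255, ERR=-1286499/16384
(1,3): OLD=2215305/65536 → NEW=0, ERR=2215305/65536
(1,4): OLD=121297387/4194304 → NEW=0, ERR=121297387/4194304
(1,5): OLD=2315994875/33554432 → NEW=0, ERR=2315994875/33554432
(1,6): OLD=38635100245/536870912 → NEW=0, ERR=38635100245/536870912
(2,0): OLD=897779/8192 → NEW=0, ERR=897779/8192
(2,1): OLD=40987073/262144 → NEW=255, ERR=-25859647/262144
(2,2): OLD=76294595/4194304 → NEW=0, ERR=76294595/4194304
(2,3): OLD=2954009899/33554432 → NEW=0, ERR=2954009899/33554432
(2,4): OLD=43918073835/268435456 → NEW=255, ERR=-24532967445/268435456
(2,5): OLD=308256861129/8589934592 → NEW=0, ERR=308256861129/8589934592
(2,6): OLD=18760762361871/137438953472 → NEW=255, ERR=-16286170773489/137438953472
(3,0): OLD=376444195/4194304 → NEW=0, ERR=376444195/4194304
(3,1): OLD=3311796679/33554432 → NEW=0, ERR=3311796679/33554432
(3,2): OLD=34146788725/268435456 → NEW=0, ERR=34146788725/268435456
(3,3): OLD=105403963739/1073741824 → NEW=0, ERR=105403963739/1073741824
(3,4): OLD=10530291969315/137438953472 → NEW=0, ERR=10530291969315/137438953472
(3,5): OLD=65755600505977/1099511627776 → NEW=0, ERR=65755600505977/1099511627776
(3,6): OLD=305696087981607/17592186044416 → NEW=0, ERR=305696087981607/17592186044416
(4,0): OLD=60963508941/536870912 → NEW=0, ERR=60963508941/536870912
(4,1): OLD=1520279503881/8589934592 → NEW=255, ERR=-670153817079/8589934592
(4,2): OLD=9235165834471/137438953472 → NEW=0, ERR=9235165834471/137438953472
(4,3): OLD=132370806540189/1099511627776 → NEW=0, ERR=132370806540189/1099511627776
(4,4): OLD=1662132729580055/8796093022208 → NEW=255, ERR=-580870991082985/8796093022208
(4,5): OLD=10089268916338439/281474976710656 → NEW=0, ERR=10089268916338439/281474976710656
(4,6): OLD=512734370018401889/4503599627370496 → NEW=0, ERR=512734370018401889/4503599627370496
(5,0): OLD=15785880890411/137438953472 → NEW=0, ERR=15785880890411/137438953472
(5,1): OLD=109474136229337/1099511627776 → NEW=0, ERR=109474136229337/1099511627776
(5,2): OLD=1348051763586095/8796093022208 → NEW=255, ERR=-894951957076945/8796093022208
(5,3): OLD=5835440030524139/70368744177664 → NEW=0, ERR=5835440030524139/70368744177664
(5,4): OLD=490392066066971177/4503599627370496 → NEW=0, ERR=490392066066971177/4503599627370496
(5,5): OLD=4685896608222349625/36028797018963968 → NEW=255, ERR=-4501446631613462215/36028797018963968
(5,6): OLD=19113712415904334647/576460752303423488 → NEW=0, ERR=19113712415904334647/576460752303423488
Output grid:
  Row 0: ....#..  (6 black, running=6)
  Row 1: ..#....  (6 black, running=12)
  Row 2: .#..#.#  (4 black, running=16)
  Row 3: .......  (7 black, running=23)
  Row 4: .#..#..  (5 black, running=28)
  Row 5: ..#..#.  (5 black, running=33)

Answer: 33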